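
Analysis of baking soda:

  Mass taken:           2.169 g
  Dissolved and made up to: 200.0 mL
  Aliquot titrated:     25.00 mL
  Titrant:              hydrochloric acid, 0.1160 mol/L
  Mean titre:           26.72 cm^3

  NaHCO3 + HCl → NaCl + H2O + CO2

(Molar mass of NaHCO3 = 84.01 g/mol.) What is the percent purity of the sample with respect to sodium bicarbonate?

n(HCl) per titration = 0.02672 × 0.1160 = 3.100 × 10^-3 mol
n(NaHCO3) in each aliquot = 3.100 × 10^-3 mol (1:1 ratio)
n(NaHCO3) in the whole flask = 3.100 × 10^-3 × 200.0/25.00 = 0.02480 mol
mass of NaHCO3 = 0.02480 × 84.01 = 2.083 g
% NaHCO3 = 2.083 / 2.169 × 100 = 96.04 %

96.04 %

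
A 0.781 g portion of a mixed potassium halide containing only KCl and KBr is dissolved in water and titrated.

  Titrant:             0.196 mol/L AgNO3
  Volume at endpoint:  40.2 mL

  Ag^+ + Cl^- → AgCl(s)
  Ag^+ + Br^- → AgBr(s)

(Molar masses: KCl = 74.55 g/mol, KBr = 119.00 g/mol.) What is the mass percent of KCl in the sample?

33.6 %

n(AgNO3) = 0.0402 × 0.196 = 7.88 × 10^-3 mol
Let x = n(KCl), y = n(KBr).
Titrant: 1x + 1y = 7.88 × 10^-3;  mass: 74.55x + 119.00y = 0.781
Solving, x = 3.52 × 10^-3 mol, y = 4.36 × 10^-3 mol
mass of KCl = 3.52 × 10^-3 × 74.55 = 0.263 g
% KCl = 0.263 / 0.781 × 100 = 33.6 %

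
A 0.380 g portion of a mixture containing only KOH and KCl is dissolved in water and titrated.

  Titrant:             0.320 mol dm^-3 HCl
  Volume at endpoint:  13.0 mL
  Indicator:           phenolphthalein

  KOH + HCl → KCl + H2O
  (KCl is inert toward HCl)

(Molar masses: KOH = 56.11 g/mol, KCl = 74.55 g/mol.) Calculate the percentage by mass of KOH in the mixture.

n(HCl) = 0.0130 × 0.320 = 4.16 × 10^-3 mol
Let x = n(KOH), y = n(KCl).
Titrant: 1x = 4.16 × 10^-3;  mass: 56.11x + 74.55y = 0.380
Solving, x = 4.16 × 10^-3 mol, y = 1.97 × 10^-3 mol
mass of KOH = 4.16 × 10^-3 × 56.11 = 0.233 g
% KOH = 0.233 / 0.380 × 100 = 61.4 %

61.4 %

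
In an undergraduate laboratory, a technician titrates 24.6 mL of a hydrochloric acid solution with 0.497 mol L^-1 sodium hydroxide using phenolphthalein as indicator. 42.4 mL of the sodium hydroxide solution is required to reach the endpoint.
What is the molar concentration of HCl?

HCl + NaOH → NaCl + H2O
n(NaOH) = 0.0424 L × 0.497 mol/L = 0.0211 mol
n(HCl) = 0.0211 mol (1:1 mole ratio)
[HCl] = 0.0211 mol / 0.0246 L = 0.857 mol/L

0.857 mol/L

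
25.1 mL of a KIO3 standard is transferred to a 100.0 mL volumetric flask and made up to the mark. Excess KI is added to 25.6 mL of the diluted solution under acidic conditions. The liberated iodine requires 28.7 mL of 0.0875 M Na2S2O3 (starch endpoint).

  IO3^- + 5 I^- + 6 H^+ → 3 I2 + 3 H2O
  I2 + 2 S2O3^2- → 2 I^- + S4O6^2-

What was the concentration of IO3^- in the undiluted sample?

n(S2O3^2-) = 0.0287 × 0.0875 = 2.51 × 10^-3 mol
n(I2) = n(S2O3^2-)/2 = 1.26 × 10^-3 mol
From the 1:3 ratio, n(IO3^-) in the aliquot = 1/3 × 1.26 × 10^-3 = 4.19 × 10^-4 mol
[IO3^-]_dilute = 4.19 × 10^-4 / 0.0256 = 0.0163 mol/L
[IO3^-]_original = 0.0163 × 100.0/25.1 = 0.0651 mol/L

0.0651 M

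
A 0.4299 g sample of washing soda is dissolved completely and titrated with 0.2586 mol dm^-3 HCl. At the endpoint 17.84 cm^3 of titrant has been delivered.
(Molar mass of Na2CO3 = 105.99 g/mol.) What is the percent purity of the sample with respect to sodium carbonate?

Na2CO3 + 2 HCl → 2 NaCl + H2O + CO2
n(HCl) = 0.01784 L × 0.2586 mol/L = 4.613 × 10^-3 mol
From the 1:2 ratio, n(Na2CO3) = 1/2 × 4.613 × 10^-3 = 2.307 × 10^-3 mol
mass of Na2CO3 = 2.307 × 10^-3 × 105.99 g/mol = 0.2445 g
% Na2CO3 = 0.2445 / 0.4299 × 100 = 56.87 %

56.87 %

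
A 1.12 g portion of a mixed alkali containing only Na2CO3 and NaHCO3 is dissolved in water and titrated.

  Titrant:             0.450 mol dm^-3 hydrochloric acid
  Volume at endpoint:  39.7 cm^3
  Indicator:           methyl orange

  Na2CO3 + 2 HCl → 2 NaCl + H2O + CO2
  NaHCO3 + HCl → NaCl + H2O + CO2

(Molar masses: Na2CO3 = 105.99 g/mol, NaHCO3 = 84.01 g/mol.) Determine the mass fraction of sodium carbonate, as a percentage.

58.1 %

n(HCl) = 0.0397 × 0.450 = 0.0179 mol
Let x = n(Na2CO3), y = n(NaHCO3).
Titrant: 2x + 1y = 0.0179;  mass: 105.99x + 84.01y = 1.12
Solving, x = 6.14 × 10^-3 mol, y = 5.59 × 10^-3 mol
mass of Na2CO3 = 6.14 × 10^-3 × 105.99 = 0.651 g
% Na2CO3 = 0.651 / 1.12 × 100 = 58.1 %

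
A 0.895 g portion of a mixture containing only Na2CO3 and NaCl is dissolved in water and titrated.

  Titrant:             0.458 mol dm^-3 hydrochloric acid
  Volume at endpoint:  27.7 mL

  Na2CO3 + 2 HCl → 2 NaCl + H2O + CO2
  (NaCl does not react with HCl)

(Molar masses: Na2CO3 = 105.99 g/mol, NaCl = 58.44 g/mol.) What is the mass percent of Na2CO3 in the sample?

75.1 %

n(HCl) = 0.0277 × 0.458 = 0.0127 mol
Let x = n(Na2CO3), y = n(NaCl).
Titrant: 2x = 0.0127;  mass: 105.99x + 58.44y = 0.895
Solving, x = 6.34 × 10^-3 mol, y = 3.81 × 10^-3 mol
mass of Na2CO3 = 6.34 × 10^-3 × 105.99 = 0.672 g
% Na2CO3 = 0.672 / 0.895 × 100 = 75.1 %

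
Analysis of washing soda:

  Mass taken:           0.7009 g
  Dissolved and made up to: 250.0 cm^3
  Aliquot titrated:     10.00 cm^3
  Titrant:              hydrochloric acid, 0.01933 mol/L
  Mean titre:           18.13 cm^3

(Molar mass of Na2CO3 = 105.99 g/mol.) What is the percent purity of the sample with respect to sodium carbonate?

66.24 %

Na2CO3 + 2 HCl → 2 NaCl + H2O + CO2
n(HCl) per titration = 0.01813 × 0.01933 = 3.505 × 10^-4 mol
From the 1:2 ratio, n(Na2CO3) in each aliquot = 1/2 × 3.505 × 10^-4 = 1.752 × 10^-4 mol
n(Na2CO3) in the whole flask = 1.752 × 10^-4 × 250.0/10.00 = 4.381 × 10^-3 mol
mass of Na2CO3 = 4.381 × 10^-3 × 105.99 = 0.4643 g
% Na2CO3 = 0.4643 / 0.7009 × 100 = 66.24 %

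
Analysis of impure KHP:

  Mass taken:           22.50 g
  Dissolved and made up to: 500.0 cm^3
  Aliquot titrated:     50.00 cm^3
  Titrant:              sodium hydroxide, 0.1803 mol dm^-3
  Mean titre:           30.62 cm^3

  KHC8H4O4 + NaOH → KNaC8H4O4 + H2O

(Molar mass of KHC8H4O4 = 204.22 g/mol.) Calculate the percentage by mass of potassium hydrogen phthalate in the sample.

n(NaOH) per titration = 0.03062 × 0.1803 = 5.521 × 10^-3 mol
n(KHC8H4O4) in each aliquot = 5.521 × 10^-3 mol (1:1 ratio)
n(KHC8H4O4) in the whole flask = 5.521 × 10^-3 × 500.0/50.00 = 0.05521 mol
mass of KHC8H4O4 = 0.05521 × 204.22 = 11.27 g
% KHC8H4O4 = 11.27 / 22.50 × 100 = 50.11 %

50.11 %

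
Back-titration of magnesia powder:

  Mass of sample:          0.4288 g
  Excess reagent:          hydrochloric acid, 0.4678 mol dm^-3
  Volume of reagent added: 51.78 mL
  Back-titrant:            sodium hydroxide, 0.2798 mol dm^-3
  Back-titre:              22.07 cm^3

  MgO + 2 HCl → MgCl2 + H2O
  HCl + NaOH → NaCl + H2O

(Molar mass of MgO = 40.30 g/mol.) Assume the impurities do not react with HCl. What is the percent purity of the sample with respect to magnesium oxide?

84.81 %

n(HCl) added = 0.05178 × 0.4678 = 0.02422 mol
n(NaOH) used in back-titration = 0.02207 × 0.2798 = 6.175 × 10^-3 mol
n(HCl) left over = 6.175 × 10^-3 mol (1:1 ratio)
n(HCl) consumed by analyte = 0.02422 − 6.175 × 10^-3 = 0.01805 mol
From the 1:2 ratio, n(MgO) = 1/2 × 0.01805 = 9.024 × 10^-3 mol
mass of MgO = 9.024 × 10^-3 × 40.30 = 0.3637 g
% MgO = 0.3637 / 0.4288 × 100 = 84.81 %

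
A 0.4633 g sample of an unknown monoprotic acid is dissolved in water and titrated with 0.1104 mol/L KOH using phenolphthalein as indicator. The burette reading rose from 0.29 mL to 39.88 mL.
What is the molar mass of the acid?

n(KOH) = 0.03959 L × 0.1104 mol/L = 4.371 × 10^-3 mol
n(HA) = 4.371 × 10^-3 mol (1:1 ratio)
M = m / n = 0.4633 g / 4.371 × 10^-3 mol = 106.0 g/mol

106.0 g/mol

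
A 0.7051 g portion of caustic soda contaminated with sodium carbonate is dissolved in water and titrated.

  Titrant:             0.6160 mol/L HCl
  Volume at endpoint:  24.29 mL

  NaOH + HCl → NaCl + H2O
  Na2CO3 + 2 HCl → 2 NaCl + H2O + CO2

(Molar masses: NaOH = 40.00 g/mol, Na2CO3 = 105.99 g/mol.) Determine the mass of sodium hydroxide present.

0.2704 g

n(HCl) = 0.02429 × 0.6160 = 0.01496 mol
Let x = n(NaOH), y = n(Na2CO3).
Titrant: 1x + 2y = 0.01496;  mass: 40.00x + 105.99y = 0.7051
Solving, x = 6.760 × 10^-3 mol, y = 4.101 × 10^-3 mol
mass of NaOH = 6.760 × 10^-3 × 40.00 = 0.2704 g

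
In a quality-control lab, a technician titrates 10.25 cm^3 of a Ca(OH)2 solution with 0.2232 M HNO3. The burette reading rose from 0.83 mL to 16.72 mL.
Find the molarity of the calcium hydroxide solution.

Ca(OH)2 + 2 HNO3 → Ca(NO3)2 + 2 H2O
n(HNO3) = 0.01589 L × 0.2232 mol/L = 3.547 × 10^-3 mol
From the 1:2 mole ratio, n(Ca(OH)2) = 1/2 × 3.547 × 10^-3 = 1.773 × 10^-3 mol
[Ca(OH)2] = 1.773 × 10^-3 mol / 0.01025 L = 0.1730 mol/L

0.1730 M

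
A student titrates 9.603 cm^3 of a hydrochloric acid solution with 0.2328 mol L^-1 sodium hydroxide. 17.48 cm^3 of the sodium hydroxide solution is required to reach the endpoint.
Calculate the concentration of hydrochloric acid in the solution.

HCl + NaOH → NaCl + H2O
n(NaOH) = 0.01748 L × 0.2328 mol/L = 4.069 × 10^-3 mol
n(HCl) = 4.069 × 10^-3 mol (1:1 mole ratio)
[HCl] = 4.069 × 10^-3 mol / 0.009603 L = 0.4238 mol/L

0.4238 mol/L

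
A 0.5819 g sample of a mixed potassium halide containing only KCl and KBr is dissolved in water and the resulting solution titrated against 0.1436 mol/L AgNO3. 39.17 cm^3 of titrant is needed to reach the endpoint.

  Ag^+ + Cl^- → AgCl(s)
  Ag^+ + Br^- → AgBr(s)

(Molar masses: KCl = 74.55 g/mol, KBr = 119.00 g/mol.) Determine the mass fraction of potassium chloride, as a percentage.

n(AgNO3) = 0.03917 × 0.1436 = 5.625 × 10^-3 mol
Let x = n(KCl), y = n(KBr).
Titrant: 1x + 1y = 5.625 × 10^-3;  mass: 74.55x + 119.00y = 0.5819
Solving, x = 1.967 × 10^-3 mol, y = 3.657 × 10^-3 mol
mass of KCl = 1.967 × 10^-3 × 74.55 = 0.1467 g
% KCl = 0.1467 / 0.5819 × 100 = 25.21 %

25.21 %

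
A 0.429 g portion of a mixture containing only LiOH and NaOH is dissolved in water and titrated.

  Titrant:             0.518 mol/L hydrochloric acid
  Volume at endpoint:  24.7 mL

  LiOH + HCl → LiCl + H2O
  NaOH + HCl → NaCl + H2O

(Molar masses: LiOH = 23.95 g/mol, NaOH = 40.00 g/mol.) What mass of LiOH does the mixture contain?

n(HCl) = 0.0247 × 0.518 = 0.0128 mol
Let x = n(LiOH), y = n(NaOH).
Titrant: 1x + 1y = 0.0128;  mass: 23.95x + 40.00y = 0.429
Solving, x = 5.16 × 10^-3 mol, y = 7.64 × 10^-3 mol
mass of LiOH = 5.16 × 10^-3 × 23.95 = 0.124 g

0.124 g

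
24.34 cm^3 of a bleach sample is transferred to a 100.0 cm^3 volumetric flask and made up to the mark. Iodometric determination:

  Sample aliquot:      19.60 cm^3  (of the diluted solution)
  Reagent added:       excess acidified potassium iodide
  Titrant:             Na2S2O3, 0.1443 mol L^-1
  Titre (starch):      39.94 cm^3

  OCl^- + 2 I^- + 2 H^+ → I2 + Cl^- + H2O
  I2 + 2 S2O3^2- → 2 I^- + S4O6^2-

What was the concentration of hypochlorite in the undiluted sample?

n(S2O3^2-) = 0.03994 × 0.1443 = 5.763 × 10^-3 mol
n(I2) = n(S2O3^2-)/2 = 2.882 × 10^-3 mol
n(OCl^-) in the aliquot = 2.882 × 10^-3 mol (1:1 ratio)
[OCl^-]_dilute = 2.882 × 10^-3 / 0.01960 = 0.1470 mol/L
[OCl^-]_original = 0.1470 × 100.0/24.34 = 0.6040 mol/L

0.6040 mol/L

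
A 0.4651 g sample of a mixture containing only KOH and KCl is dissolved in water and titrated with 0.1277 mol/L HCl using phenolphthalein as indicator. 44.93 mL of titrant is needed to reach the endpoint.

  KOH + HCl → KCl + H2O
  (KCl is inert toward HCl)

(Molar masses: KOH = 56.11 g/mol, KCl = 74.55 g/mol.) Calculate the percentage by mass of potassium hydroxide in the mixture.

n(HCl) = 0.04493 × 0.1277 = 5.738 × 10^-3 mol
Let x = n(KOH), y = n(KCl).
Titrant: 1x = 5.738 × 10^-3;  mass: 56.11x + 74.55y = 0.4651
Solving, x = 5.738 × 10^-3 mol, y = 1.920 × 10^-3 mol
mass of KOH = 5.738 × 10^-3 × 56.11 = 0.3219 g
% KOH = 0.3219 / 0.4651 × 100 = 69.22 %

69.22 %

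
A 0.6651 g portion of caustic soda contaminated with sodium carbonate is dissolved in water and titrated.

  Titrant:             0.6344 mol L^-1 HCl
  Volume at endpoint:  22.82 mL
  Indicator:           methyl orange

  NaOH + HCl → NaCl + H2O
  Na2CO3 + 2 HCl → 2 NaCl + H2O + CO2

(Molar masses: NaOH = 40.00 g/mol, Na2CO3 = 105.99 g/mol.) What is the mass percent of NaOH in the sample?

n(HCl) = 0.02282 × 0.6344 = 0.01448 mol
Let x = n(NaOH), y = n(Na2CO3).
Titrant: 1x + 2y = 0.01448;  mass: 40.00x + 105.99y = 0.6651
Solving, x = 7.858 × 10^-3 mol, y = 3.310 × 10^-3 mol
mass of NaOH = 7.858 × 10^-3 × 40.00 = 0.3143 g
% NaOH = 0.3143 / 0.6651 × 100 = 47.26 %

47.26 %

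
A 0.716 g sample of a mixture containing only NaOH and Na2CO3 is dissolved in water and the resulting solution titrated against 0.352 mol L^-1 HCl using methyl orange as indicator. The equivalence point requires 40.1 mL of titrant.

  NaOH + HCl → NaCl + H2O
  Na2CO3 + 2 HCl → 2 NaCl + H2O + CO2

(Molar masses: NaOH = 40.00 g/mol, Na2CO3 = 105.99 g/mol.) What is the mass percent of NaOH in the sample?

13.8 %

n(HCl) = 0.0401 × 0.352 = 0.0141 mol
Let x = n(NaOH), y = n(Na2CO3).
Titrant: 1x + 2y = 0.0141;  mass: 40.00x + 105.99y = 0.716
Solving, x = 2.47 × 10^-3 mol, y = 5.83 × 10^-3 mol
mass of NaOH = 2.47 × 10^-3 × 40.00 = 0.0986 g
% NaOH = 0.0986 / 0.716 × 100 = 13.8 %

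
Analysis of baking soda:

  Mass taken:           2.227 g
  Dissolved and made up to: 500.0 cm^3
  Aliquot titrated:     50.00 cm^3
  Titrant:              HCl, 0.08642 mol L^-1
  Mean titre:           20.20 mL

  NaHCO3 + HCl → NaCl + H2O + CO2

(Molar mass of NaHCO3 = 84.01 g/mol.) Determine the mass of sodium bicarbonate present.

n(HCl) per titration = 0.02020 × 0.08642 = 1.746 × 10^-3 mol
n(NaHCO3) in each aliquot = 1.746 × 10^-3 mol (1:1 ratio)
n(NaHCO3) in the whole flask = 1.746 × 10^-3 × 500.0/50.00 = 0.01746 mol
mass of NaHCO3 = 0.01746 × 84.01 = 1.467 g

1.467 g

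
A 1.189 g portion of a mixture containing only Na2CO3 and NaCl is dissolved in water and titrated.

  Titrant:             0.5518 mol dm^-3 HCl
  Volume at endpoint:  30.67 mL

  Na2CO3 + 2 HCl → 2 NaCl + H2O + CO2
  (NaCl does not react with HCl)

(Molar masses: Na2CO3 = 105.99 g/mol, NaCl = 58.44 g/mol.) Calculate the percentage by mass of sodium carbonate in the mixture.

n(HCl) = 0.03067 × 0.5518 = 0.01692 mol
Let x = n(Na2CO3), y = n(NaCl).
Titrant: 2x = 0.01692;  mass: 105.99x + 58.44y = 1.189
Solving, x = 8.462 × 10^-3 mol, y = 4.999 × 10^-3 mol
mass of Na2CO3 = 8.462 × 10^-3 × 105.99 = 0.8969 g
% Na2CO3 = 0.8969 / 1.189 × 100 = 75.43 %

75.43 %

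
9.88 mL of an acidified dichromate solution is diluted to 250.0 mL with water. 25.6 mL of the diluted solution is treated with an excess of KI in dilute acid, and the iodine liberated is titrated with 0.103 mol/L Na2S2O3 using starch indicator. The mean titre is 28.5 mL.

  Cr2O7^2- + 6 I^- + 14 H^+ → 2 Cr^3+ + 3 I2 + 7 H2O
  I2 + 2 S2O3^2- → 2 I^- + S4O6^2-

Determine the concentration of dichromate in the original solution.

n(S2O3^2-) = 0.0285 × 0.103 = 2.94 × 10^-3 mol
n(I2) = n(S2O3^2-)/2 = 1.47 × 10^-3 mol
From the 1:3 ratio, n(Cr2O7^2-) in the aliquot = 1/3 × 1.47 × 10^-3 = 4.89 × 10^-4 mol
[Cr2O7^2-]_dilute = 4.89 × 10^-4 / 0.0256 = 0.0191 mol/L
[Cr2O7^2-]_original = 0.0191 × 250.0/9.88 = 0.484 mol/L

0.484 mol/L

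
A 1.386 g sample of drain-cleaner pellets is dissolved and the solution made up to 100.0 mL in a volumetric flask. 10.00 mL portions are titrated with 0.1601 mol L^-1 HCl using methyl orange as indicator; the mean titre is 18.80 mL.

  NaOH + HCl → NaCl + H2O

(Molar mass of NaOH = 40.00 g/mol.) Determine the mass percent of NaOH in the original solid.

n(HCl) per titration = 0.01880 × 0.1601 = 3.010 × 10^-3 mol
n(NaOH) in each aliquot = 3.010 × 10^-3 mol (1:1 ratio)
n(NaOH) in the whole flask = 3.010 × 10^-3 × 100.0/10.00 = 0.03010 mol
mass of NaOH = 0.03010 × 40.00 = 1.204 g
% NaOH = 1.204 / 1.386 × 100 = 86.87 %

86.87 %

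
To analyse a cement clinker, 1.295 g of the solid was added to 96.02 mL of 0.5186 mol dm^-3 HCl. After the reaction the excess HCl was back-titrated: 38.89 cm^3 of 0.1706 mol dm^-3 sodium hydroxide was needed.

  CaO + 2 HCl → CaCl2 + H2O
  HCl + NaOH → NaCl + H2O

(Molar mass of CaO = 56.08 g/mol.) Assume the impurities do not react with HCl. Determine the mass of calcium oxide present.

1.210 g

n(HCl) added = 0.09602 × 0.5186 = 0.04980 mol
n(NaOH) used in back-titration = 0.03889 × 0.1706 = 6.635 × 10^-3 mol
n(HCl) left over = 6.635 × 10^-3 mol (1:1 ratio)
n(HCl) consumed by analyte = 0.04980 − 6.635 × 10^-3 = 0.04316 mol
From the 1:2 ratio, n(CaO) = 1/2 × 0.04316 = 0.02158 mol
mass of CaO = 0.02158 × 56.08 = 1.210 g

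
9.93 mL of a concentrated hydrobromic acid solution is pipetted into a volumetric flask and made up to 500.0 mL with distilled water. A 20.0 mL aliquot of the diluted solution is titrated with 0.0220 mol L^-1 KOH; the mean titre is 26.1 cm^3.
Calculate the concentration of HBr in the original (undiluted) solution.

HBr + KOH → KBr + H2O
n(KOH) = 0.0261 × 0.0220 = 5.74 × 10^-4 mol
n(HBr) in the aliquot = 5.74 × 10^-4 mol (1:1 ratio)
[HBr]_dilute = 5.74 × 10^-4 / 0.0200 = 0.0287 mol/L
Dilution factor = 500.0 / 9.93 = 50.35
[HBr]_stock = 0.0287 × 50.35 = 1.45 mol/L

1.45 mol/L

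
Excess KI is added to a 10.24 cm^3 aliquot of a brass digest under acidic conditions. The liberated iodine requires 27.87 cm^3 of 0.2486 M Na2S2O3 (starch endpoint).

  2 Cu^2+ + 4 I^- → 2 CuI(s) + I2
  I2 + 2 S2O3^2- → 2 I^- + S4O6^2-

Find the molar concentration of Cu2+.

0.6766 M

n(S2O3^2-) = 0.02787 × 0.2486 = 6.928 × 10^-3 mol
n(I2) = n(S2O3^2-)/2 = 3.464 × 10^-3 mol
From the 2:1 ratio, n(Cu2+) in the aliquot = 2/1 × 3.464 × 10^-3 = 6.928 × 10^-3 mol
[Cu2+] = 6.928 × 10^-3 / 0.01024 = 0.6766 mol/L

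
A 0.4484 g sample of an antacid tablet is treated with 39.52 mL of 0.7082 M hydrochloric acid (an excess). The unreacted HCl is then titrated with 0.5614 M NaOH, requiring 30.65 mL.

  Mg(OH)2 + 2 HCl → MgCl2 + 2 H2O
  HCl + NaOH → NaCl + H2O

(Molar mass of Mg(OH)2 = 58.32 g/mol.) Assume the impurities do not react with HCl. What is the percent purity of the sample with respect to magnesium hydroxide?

n(HCl) added = 0.03952 × 0.7082 = 0.02799 mol
n(NaOH) used in back-titration = 0.03065 × 0.5614 = 0.01721 mol
n(HCl) left over = 0.01721 mol (1:1 ratio)
n(HCl) consumed by analyte = 0.02799 − 0.01721 = 0.01078 mol
From the 1:2 ratio, n(Mg(OH)2) = 1/2 × 0.01078 = 5.391 × 10^-3 mol
mass of Mg(OH)2 = 5.391 × 10^-3 × 58.32 = 0.3144 g
% Mg(OH)2 = 0.3144 / 0.4484 × 100 = 70.11 %

70.11 %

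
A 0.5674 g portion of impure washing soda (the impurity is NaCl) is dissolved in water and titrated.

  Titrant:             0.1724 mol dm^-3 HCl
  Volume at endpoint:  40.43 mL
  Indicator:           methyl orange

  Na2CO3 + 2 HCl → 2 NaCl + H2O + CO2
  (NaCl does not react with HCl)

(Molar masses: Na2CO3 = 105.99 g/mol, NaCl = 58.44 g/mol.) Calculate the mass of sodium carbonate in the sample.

0.3694 g

n(HCl) = 0.04043 × 0.1724 = 6.970 × 10^-3 mol
Let x = n(Na2CO3), y = n(NaCl).
Titrant: 2x = 6.970 × 10^-3;  mass: 105.99x + 58.44y = 0.5674
Solving, x = 3.485 × 10^-3 mol, y = 3.388 × 10^-3 mol
mass of Na2CO3 = 3.485 × 10^-3 × 105.99 = 0.3694 g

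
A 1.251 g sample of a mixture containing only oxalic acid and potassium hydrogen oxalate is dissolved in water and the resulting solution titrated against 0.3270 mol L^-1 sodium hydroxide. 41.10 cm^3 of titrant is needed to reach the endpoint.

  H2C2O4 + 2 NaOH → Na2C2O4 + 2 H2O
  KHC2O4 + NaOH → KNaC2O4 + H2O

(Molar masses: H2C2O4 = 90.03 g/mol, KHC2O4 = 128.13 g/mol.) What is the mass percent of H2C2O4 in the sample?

n(NaOH) = 0.04110 × 0.3270 = 0.01344 mol
Let x = n(H2C2O4), y = n(KHC2O4).
Titrant: 2x + 1y = 0.01344;  mass: 90.03x + 128.13y = 1.251
Solving, x = 2.834 × 10^-3 mol, y = 7.773 × 10^-3 mol
mass of H2C2O4 = 2.834 × 10^-3 × 90.03 = 0.2551 g
% H2C2O4 = 0.2551 / 1.251 × 100 = 20.39 %

20.39 %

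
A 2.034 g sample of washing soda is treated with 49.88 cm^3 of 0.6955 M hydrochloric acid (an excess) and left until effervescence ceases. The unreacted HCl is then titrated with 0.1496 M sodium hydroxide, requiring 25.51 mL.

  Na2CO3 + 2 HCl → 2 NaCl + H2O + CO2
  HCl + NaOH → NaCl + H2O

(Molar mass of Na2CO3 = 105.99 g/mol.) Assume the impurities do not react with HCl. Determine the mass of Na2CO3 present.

1.636 g

n(HCl) added = 0.04988 × 0.6955 = 0.03469 mol
n(NaOH) used in back-titration = 0.02551 × 0.1496 = 3.816 × 10^-3 mol
n(HCl) left over = 3.816 × 10^-3 mol (1:1 ratio)
n(HCl) consumed by analyte = 0.03469 − 3.816 × 10^-3 = 0.03088 mol
From the 1:2 ratio, n(Na2CO3) = 1/2 × 0.03088 = 0.01544 mol
mass of Na2CO3 = 0.01544 × 105.99 = 1.636 g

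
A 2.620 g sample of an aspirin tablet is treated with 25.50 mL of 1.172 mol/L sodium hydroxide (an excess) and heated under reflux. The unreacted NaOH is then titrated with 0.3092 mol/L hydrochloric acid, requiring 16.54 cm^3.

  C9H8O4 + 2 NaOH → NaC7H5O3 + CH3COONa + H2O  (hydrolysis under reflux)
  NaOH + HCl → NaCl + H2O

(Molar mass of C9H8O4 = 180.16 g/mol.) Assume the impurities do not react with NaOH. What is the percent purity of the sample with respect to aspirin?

n(NaOH) added = 0.02550 × 1.172 = 0.02989 mol
n(HCl) used in back-titration = 0.01654 × 0.3092 = 5.114 × 10^-3 mol
n(NaOH) left over = 5.114 × 10^-3 mol (1:1 ratio)
n(NaOH) consumed by analyte = 0.02989 − 5.114 × 10^-3 = 0.02477 mol
From the 1:2 ratio, n(C9H8O4) = 1/2 × 0.02477 = 0.01239 mol
mass of C9H8O4 = 0.01239 × 180.16 = 2.231 g
% C9H8O4 = 2.231 / 2.620 × 100 = 85.17 %

85.17 %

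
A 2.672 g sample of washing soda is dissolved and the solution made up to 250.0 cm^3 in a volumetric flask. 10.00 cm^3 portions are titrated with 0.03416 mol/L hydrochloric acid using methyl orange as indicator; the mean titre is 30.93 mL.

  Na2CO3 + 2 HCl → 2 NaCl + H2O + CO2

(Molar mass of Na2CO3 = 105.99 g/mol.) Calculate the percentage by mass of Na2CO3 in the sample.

n(HCl) per titration = 0.03093 × 0.03416 = 1.057 × 10^-3 mol
From the 1:2 ratio, n(Na2CO3) in each aliquot = 1/2 × 1.057 × 10^-3 = 5.283 × 10^-4 mol
n(Na2CO3) in the whole flask = 5.283 × 10^-4 × 250.0/10.00 = 0.01321 mol
mass of Na2CO3 = 0.01321 × 105.99 = 1.400 g
% Na2CO3 = 1.400 / 2.672 × 100 = 52.39 %

52.39 %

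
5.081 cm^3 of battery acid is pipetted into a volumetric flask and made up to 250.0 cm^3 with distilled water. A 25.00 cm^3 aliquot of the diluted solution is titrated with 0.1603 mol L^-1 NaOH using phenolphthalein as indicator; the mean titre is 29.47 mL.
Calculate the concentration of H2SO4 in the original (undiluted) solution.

H2SO4 + 2 NaOH → Na2SO4 + 2 H2O
n(NaOH) = 0.02947 × 0.1603 = 4.724 × 10^-3 mol
From the 1:2 ratio, n(H2SO4) in the aliquot = 1/2 × 4.724 × 10^-3 = 2.362 × 10^-3 mol
[H2SO4]_dilute = 2.362 × 10^-3 / 0.02500 = 0.09448 mol/L
Dilution factor = 250.0 / 5.081 = 49.20
[H2SO4]_stock = 0.09448 × 49.20 = 4.649 mol/L

4.649 mol/L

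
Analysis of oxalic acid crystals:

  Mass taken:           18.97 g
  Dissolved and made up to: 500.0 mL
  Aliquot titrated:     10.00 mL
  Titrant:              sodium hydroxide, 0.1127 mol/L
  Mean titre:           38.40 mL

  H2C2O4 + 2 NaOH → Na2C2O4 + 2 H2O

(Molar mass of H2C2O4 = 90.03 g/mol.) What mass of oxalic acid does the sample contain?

9.741 g

n(NaOH) per titration = 0.03840 × 0.1127 = 4.328 × 10^-3 mol
From the 1:2 ratio, n(H2C2O4) in each aliquot = 1/2 × 4.328 × 10^-3 = 2.164 × 10^-3 mol
n(H2C2O4) in the whole flask = 2.164 × 10^-3 × 500.0/10.00 = 0.1082 mol
mass of H2C2O4 = 0.1082 × 90.03 = 9.741 g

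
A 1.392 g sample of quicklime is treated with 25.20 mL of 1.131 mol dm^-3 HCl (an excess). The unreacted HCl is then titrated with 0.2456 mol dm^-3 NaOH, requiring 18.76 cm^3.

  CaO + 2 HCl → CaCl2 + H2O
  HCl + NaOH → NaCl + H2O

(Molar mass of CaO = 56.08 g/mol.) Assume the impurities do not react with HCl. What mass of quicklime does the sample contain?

0.6700 g

n(HCl) added = 0.02520 × 1.131 = 0.02850 mol
n(NaOH) used in back-titration = 0.01876 × 0.2456 = 4.607 × 10^-3 mol
n(HCl) left over = 4.607 × 10^-3 mol (1:1 ratio)
n(HCl) consumed by analyte = 0.02850 − 4.607 × 10^-3 = 0.02389 mol
From the 1:2 ratio, n(CaO) = 1/2 × 0.02389 = 0.01195 mol
mass of CaO = 0.01195 × 56.08 = 0.6700 g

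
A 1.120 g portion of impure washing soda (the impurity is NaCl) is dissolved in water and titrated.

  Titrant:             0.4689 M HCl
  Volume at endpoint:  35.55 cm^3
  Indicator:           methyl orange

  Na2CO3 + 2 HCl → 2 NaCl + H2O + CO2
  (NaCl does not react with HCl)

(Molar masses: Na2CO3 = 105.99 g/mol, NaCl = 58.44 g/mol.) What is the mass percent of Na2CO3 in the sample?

n(HCl) = 0.03555 × 0.4689 = 0.01667 mol
Let x = n(Na2CO3), y = n(NaCl).
Titrant: 2x = 0.01667;  mass: 105.99x + 58.44y = 1.120
Solving, x = 8.335 × 10^-3 mol, y = 4.049 × 10^-3 mol
mass of Na2CO3 = 8.335 × 10^-3 × 105.99 = 0.8834 g
% Na2CO3 = 0.8834 / 1.120 × 100 = 78.87 %

78.87 %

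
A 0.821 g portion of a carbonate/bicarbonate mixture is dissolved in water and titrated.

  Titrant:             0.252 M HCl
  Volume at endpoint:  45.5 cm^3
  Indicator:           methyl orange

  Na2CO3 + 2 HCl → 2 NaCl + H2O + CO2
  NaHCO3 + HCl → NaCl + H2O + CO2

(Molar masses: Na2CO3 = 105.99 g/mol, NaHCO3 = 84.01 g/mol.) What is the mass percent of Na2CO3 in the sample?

n(HCl) = 0.0455 × 0.252 = 0.0115 mol
Let x = n(Na2CO3), y = n(NaHCO3).
Titrant: 2x + 1y = 0.0115;  mass: 105.99x + 84.01y = 0.821
Solving, x = 2.29 × 10^-3 mol, y = 6.88 × 10^-3 mol
mass of Na2CO3 = 2.29 × 10^-3 × 105.99 = 0.243 g
% Na2CO3 = 0.243 / 0.821 × 100 = 29.6 %

29.6 %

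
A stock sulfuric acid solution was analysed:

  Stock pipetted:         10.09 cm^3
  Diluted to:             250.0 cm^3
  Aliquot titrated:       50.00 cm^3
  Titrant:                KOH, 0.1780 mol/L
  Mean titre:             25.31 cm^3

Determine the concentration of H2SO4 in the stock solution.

H2SO4 + 2 KOH → K2SO4 + 2 H2O
n(KOH) = 0.02531 × 0.1780 = 4.505 × 10^-3 mol
From the 1:2 ratio, n(H2SO4) in the aliquot = 1/2 × 4.505 × 10^-3 = 2.253 × 10^-3 mol
[H2SO4]_dilute = 2.253 × 10^-3 / 0.05000 = 0.04505 mol/L
Dilution factor = 250.0 / 10.09 = 24.78
[H2SO4]_stock = 0.04505 × 24.78 = 1.116 mol/L

1.116 mol/L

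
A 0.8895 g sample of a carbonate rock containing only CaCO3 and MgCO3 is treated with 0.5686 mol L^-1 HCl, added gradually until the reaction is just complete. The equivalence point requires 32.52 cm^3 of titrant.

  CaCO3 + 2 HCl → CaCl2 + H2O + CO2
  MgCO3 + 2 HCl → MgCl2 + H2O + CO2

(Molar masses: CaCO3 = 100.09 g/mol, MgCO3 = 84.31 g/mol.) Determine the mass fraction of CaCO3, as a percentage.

78.45 %

n(HCl) = 0.03252 × 0.5686 = 0.01849 mol
Let x = n(CaCO3), y = n(MgCO3).
Titrant: 2x + 2y = 0.01849;  mass: 100.09x + 84.31y = 0.8895
Solving, x = 6.972 × 10^-3 mol, y = 2.273 × 10^-3 mol
mass of CaCO3 = 6.972 × 10^-3 × 100.09 = 0.6978 g
% CaCO3 = 0.6978 / 0.8895 × 100 = 78.45 %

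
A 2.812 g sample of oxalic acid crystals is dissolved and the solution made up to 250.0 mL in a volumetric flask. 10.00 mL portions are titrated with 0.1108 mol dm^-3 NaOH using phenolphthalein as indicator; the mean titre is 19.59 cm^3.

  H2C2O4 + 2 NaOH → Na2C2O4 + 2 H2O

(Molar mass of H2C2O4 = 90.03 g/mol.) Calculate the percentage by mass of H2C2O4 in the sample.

86.87 %

n(NaOH) per titration = 0.01959 × 0.1108 = 2.171 × 10^-3 mol
From the 1:2 ratio, n(H2C2O4) in each aliquot = 1/2 × 2.171 × 10^-3 = 1.085 × 10^-3 mol
n(H2C2O4) in the whole flask = 1.085 × 10^-3 × 250.0/10.00 = 0.02713 mol
mass of H2C2O4 = 0.02713 × 90.03 = 2.443 g
% H2C2O4 = 2.443 / 2.812 × 100 = 86.87 %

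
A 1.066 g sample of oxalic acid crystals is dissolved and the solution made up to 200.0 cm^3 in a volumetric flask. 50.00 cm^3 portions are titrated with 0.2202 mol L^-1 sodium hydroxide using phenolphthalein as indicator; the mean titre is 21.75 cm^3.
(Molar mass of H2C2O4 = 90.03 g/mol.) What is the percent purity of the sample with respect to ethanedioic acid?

H2C2O4 + 2 NaOH → Na2C2O4 + 2 H2O
n(NaOH) per titration = 0.02175 × 0.2202 = 4.789 × 10^-3 mol
From the 1:2 ratio, n(H2C2O4) in each aliquot = 1/2 × 4.789 × 10^-3 = 2.395 × 10^-3 mol
n(H2C2O4) in the whole flask = 2.395 × 10^-3 × 200.0/50.00 = 9.579 × 10^-3 mol
mass of H2C2O4 = 9.579 × 10^-3 × 90.03 = 0.8624 g
% H2C2O4 = 0.8624 / 1.066 × 100 = 80.90 %

80.90 %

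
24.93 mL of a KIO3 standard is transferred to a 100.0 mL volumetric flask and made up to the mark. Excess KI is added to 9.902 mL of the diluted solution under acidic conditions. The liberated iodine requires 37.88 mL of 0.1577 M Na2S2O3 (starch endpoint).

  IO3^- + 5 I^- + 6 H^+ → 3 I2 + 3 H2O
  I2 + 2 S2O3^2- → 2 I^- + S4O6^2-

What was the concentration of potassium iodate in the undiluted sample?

n(S2O3^2-) = 0.03788 × 0.1577 = 5.974 × 10^-3 mol
n(I2) = n(S2O3^2-)/2 = 2.987 × 10^-3 mol
From the 1:3 ratio, n(IO3^-) in the aliquot = 1/3 × 2.987 × 10^-3 = 9.956 × 10^-4 mol
[IO3^-]_dilute = 9.956 × 10^-4 / 0.009902 = 0.1005 mol/L
[IO3^-]_original = 0.1005 × 100.0/24.93 = 0.4033 mol/L

0.4033 M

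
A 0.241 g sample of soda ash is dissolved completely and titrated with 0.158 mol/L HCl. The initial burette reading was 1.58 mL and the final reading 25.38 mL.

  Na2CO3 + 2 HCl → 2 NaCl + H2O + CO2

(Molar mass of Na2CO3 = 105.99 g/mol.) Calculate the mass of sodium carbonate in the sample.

0.199 g

n(HCl) = 0.0238 L × 0.158 mol/L = 3.76 × 10^-3 mol
From the 1:2 ratio, n(Na2CO3) = 1/2 × 3.76 × 10^-3 = 1.88 × 10^-3 mol
mass of Na2CO3 = 1.88 × 10^-3 × 105.99 g/mol = 0.199 g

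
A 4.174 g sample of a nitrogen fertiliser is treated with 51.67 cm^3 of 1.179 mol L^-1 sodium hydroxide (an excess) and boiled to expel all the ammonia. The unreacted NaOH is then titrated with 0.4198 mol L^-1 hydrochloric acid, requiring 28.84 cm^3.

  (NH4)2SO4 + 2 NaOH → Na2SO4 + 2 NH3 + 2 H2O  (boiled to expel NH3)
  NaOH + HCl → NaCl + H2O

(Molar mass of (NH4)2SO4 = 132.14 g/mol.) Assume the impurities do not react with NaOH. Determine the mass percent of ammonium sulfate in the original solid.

77.26 %

n(NaOH) added = 0.05167 × 1.179 = 0.06092 mol
n(HCl) used in back-titration = 0.02884 × 0.4198 = 0.01211 mol
n(NaOH) left over = 0.01211 mol (1:1 ratio)
n(NaOH) consumed by analyte = 0.06092 − 0.01211 = 0.04881 mol
From the 1:2 ratio, n((NH4)2SO4) = 1/2 × 0.04881 = 0.02441 mol
mass of (NH4)2SO4 = 0.02441 × 132.14 = 3.225 g
% (NH4)2SO4 = 3.225 / 4.174 × 100 = 77.26 %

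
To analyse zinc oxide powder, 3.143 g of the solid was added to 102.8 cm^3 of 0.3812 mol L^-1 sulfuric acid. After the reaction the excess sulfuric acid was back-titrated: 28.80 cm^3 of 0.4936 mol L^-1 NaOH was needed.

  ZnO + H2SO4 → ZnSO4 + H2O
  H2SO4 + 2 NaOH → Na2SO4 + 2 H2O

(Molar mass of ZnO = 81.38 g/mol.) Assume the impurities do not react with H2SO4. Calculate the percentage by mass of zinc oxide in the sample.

83.06 %

n(H2SO4) added = 0.1028 × 0.3812 = 0.03919 mol
n(NaOH) used in back-titration = 0.02880 × 0.4936 = 0.01422 mol
From the 1:2 ratio, n(H2SO4) left over = 1/2 × 0.01422 = 7.108 × 10^-3 mol
n(H2SO4) consumed by analyte = 0.03919 − 7.108 × 10^-3 = 0.03208 mol
n(ZnO) = 0.03208 mol (1:1 ratio)
mass of ZnO = 0.03208 × 81.38 = 2.611 g
% ZnO = 2.611 / 3.143 × 100 = 83.06 %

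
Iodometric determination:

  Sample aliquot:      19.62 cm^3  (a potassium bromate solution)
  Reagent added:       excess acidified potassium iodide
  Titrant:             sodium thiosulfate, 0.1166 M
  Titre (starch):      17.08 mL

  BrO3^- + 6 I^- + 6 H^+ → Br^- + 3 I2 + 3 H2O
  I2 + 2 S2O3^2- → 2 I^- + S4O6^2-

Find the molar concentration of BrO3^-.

n(S2O3^2-) = 0.01708 × 0.1166 = 1.992 × 10^-3 mol
n(I2) = n(S2O3^2-)/2 = 9.958 × 10^-4 mol
From the 1:3 ratio, n(BrO3^-) in the aliquot = 1/3 × 9.958 × 10^-4 = 3.319 × 10^-4 mol
[BrO3^-] = 3.319 × 10^-4 / 0.01962 = 0.01692 mol/L

0.01692 M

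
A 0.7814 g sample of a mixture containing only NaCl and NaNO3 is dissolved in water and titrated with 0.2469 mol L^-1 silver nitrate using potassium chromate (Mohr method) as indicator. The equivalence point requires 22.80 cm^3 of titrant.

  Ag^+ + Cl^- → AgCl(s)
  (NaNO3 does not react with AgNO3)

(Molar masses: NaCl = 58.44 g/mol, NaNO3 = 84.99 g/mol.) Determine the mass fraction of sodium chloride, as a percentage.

42.10 %

n(AgNO3) = 0.02280 × 0.2469 = 5.629 × 10^-3 mol
Let x = n(NaCl), y = n(NaNO3).
Titrant: 1x = 5.629 × 10^-3;  mass: 58.44x + 84.99y = 0.7814
Solving, x = 5.629 × 10^-3 mol, y = 5.323 × 10^-3 mol
mass of NaCl = 5.629 × 10^-3 × 58.44 = 0.3290 g
% NaCl = 0.3290 / 0.7814 × 100 = 42.10 %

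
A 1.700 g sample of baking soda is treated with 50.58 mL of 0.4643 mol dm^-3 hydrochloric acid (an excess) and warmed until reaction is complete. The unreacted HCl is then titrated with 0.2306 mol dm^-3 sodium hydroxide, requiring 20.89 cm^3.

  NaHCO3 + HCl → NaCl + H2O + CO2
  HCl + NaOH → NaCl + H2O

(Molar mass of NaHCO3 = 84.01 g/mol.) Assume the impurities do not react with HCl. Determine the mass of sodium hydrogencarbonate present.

1.568 g

n(HCl) added = 0.05058 × 0.4643 = 0.02348 mol
n(NaOH) used in back-titration = 0.02089 × 0.2306 = 4.817 × 10^-3 mol
n(HCl) left over = 4.817 × 10^-3 mol (1:1 ratio)
n(HCl) consumed by analyte = 0.02348 − 4.817 × 10^-3 = 0.01867 mol
n(NaHCO3) = 0.01867 mol (1:1 ratio)
mass of NaHCO3 = 0.01867 × 84.01 = 1.568 g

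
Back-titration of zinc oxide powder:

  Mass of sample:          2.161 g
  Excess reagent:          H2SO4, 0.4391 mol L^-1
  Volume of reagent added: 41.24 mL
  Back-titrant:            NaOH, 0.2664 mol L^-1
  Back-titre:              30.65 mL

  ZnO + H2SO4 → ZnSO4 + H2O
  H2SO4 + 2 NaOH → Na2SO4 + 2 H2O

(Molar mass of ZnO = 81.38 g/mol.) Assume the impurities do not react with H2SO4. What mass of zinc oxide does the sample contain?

1.141 g

n(H2SO4) added = 0.04124 × 0.4391 = 0.01811 mol
n(NaOH) used in back-titration = 0.03065 × 0.2664 = 8.165 × 10^-3 mol
From the 1:2 ratio, n(H2SO4) left over = 1/2 × 8.165 × 10^-3 = 4.083 × 10^-3 mol
n(H2SO4) consumed by analyte = 0.01811 − 4.083 × 10^-3 = 0.01403 mol
n(ZnO) = 0.01403 mol (1:1 ratio)
mass of ZnO = 0.01403 × 81.38 = 1.141 g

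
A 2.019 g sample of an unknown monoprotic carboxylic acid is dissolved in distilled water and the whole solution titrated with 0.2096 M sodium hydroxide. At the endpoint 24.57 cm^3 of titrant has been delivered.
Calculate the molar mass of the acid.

n(NaOH) = 0.02457 L × 0.2096 mol/L = 5.150 × 10^-3 mol
n(HA) = 5.150 × 10^-3 mol (1:1 ratio)
M = m / n = 2.019 g / 5.150 × 10^-3 mol = 392.0 g/mol

392.0 g/mol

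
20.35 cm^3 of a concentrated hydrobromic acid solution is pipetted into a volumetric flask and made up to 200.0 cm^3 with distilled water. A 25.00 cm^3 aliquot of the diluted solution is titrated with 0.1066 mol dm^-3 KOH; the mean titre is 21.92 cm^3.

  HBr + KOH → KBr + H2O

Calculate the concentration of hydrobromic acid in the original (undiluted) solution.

0.9186 mol/L

n(KOH) = 0.02192 × 0.1066 = 2.337 × 10^-3 mol
n(HBr) in the aliquot = 2.337 × 10^-3 mol (1:1 ratio)
[HBr]_dilute = 2.337 × 10^-3 / 0.02500 = 0.09347 mol/L
Dilution factor = 200.0 / 20.35 = 9.828
[HBr]_stock = 0.09347 × 9.828 = 0.9186 mol/L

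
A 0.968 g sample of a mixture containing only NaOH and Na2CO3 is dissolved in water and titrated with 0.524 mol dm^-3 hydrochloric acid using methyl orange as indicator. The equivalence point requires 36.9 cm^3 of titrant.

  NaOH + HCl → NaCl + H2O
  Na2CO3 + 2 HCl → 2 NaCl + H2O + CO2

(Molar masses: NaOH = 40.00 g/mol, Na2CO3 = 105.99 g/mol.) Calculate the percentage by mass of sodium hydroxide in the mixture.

18.0 %

n(HCl) = 0.0369 × 0.524 = 0.0193 mol
Let x = n(NaOH), y = n(Na2CO3).
Titrant: 1x + 2y = 0.0193;  mass: 40.00x + 105.99y = 0.968
Solving, x = 4.36 × 10^-3 mol, y = 7.49 × 10^-3 mol
mass of NaOH = 4.36 × 10^-3 × 40.00 = 0.174 g
% NaOH = 0.174 / 0.968 × 100 = 18.0 %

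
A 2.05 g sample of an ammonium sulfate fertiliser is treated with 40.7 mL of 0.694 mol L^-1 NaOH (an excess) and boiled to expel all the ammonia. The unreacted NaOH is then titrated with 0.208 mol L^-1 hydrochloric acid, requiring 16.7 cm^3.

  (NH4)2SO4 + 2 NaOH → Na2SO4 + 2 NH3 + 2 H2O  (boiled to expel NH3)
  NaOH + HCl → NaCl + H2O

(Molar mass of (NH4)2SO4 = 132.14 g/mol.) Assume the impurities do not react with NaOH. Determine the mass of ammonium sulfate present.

n(NaOH) added = 0.0407 × 0.694 = 0.0282 mol
n(HCl) used in back-titration = 0.0167 × 0.208 = 3.47 × 10^-3 mol
n(NaOH) left over = 3.47 × 10^-3 mol (1:1 ratio)
n(NaOH) consumed by analyte = 0.0282 − 3.47 × 10^-3 = 0.0248 mol
From the 1:2 ratio, n((NH4)2SO4) = 1/2 × 0.0248 = 0.0124 mol
mass of (NH4)2SO4 = 0.0124 × 132.14 = 1.64 g

1.64 g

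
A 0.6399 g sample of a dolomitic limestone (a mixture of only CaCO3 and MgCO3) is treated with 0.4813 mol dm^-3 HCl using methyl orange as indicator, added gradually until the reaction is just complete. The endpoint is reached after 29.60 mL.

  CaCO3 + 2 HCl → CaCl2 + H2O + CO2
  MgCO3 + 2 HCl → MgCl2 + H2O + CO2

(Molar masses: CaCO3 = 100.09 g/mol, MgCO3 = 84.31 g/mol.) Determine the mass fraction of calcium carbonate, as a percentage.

n(HCl) = 0.02960 × 0.4813 = 0.01425 mol
Let x = n(CaCO3), y = n(MgCO3).
Titrant: 2x + 2y = 0.01425;  mass: 100.09x + 84.31y = 0.6399
Solving, x = 2.493 × 10^-3 mol, y = 4.630 × 10^-3 mol
mass of CaCO3 = 2.493 × 10^-3 × 100.09 = 0.2495 g
% CaCO3 = 0.2495 / 0.6399 × 100 = 38.99 %

38.99 %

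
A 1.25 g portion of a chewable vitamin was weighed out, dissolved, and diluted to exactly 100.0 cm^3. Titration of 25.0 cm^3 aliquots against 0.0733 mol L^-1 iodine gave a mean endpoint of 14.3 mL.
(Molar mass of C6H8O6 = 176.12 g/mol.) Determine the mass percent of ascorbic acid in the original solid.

C6H8O6 + I2 → C6H6O6 + 2 HI
n(I2) per titration = 0.0143 × 0.0733 = 1.05 × 10^-3 mol
n(C6H8O6) in each aliquot = 1.05 × 10^-3 mol (1:1 ratio)
n(C6H8O6) in the whole flask = 1.05 × 10^-3 × 100.0/25.0 = 4.19 × 10^-3 mol
mass of C6H8O6 = 4.19 × 10^-3 × 176.12 = 0.738 g
% C6H8O6 = 0.738 / 1.25 × 100 = 59.1 %

59.1 %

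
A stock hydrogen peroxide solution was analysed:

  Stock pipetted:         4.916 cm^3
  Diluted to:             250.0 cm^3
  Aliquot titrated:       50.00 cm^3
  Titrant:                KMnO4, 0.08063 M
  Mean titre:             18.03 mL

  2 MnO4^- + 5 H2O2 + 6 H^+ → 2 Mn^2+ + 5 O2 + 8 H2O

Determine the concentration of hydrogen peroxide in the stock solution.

3.696 M

n(KMnO4) = 0.01803 × 0.08063 = 1.454 × 10^-3 mol
From the 5:2 ratio, n(H2O2) in the aliquot = 5/2 × 1.454 × 10^-3 = 3.634 × 10^-3 mol
[H2O2]_dilute = 3.634 × 10^-3 / 0.05000 = 0.07269 mol/L
Dilution factor = 250.0 / 4.916 = 50.85
[H2O2]_stock = 0.07269 × 50.85 = 3.696 mol/L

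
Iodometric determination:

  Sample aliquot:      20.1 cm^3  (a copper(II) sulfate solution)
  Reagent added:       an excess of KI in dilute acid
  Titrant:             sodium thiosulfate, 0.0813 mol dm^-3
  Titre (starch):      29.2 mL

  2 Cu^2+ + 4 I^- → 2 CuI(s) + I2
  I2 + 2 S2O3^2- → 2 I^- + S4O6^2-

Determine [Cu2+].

0.118 mol/L

n(S2O3^2-) = 0.0292 × 0.0813 = 2.37 × 10^-3 mol
n(I2) = n(S2O3^2-)/2 = 1.19 × 10^-3 mol
From the 2:1 ratio, n(Cu2+) in the aliquot = 2/1 × 1.19 × 10^-3 = 2.37 × 10^-3 mol
[Cu2+] = 2.37 × 10^-3 / 0.0201 = 0.118 mol/L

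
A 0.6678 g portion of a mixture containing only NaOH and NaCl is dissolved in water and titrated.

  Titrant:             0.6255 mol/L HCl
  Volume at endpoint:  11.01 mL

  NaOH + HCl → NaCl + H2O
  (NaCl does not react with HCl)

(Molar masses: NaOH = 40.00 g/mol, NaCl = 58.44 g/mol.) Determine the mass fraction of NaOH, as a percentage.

41.25 %

n(HCl) = 0.01101 × 0.6255 = 6.887 × 10^-3 mol
Let x = n(NaOH), y = n(NaCl).
Titrant: 1x = 6.887 × 10^-3;  mass: 40.00x + 58.44y = 0.6678
Solving, x = 6.887 × 10^-3 mol, y = 6.713 × 10^-3 mol
mass of NaOH = 6.887 × 10^-3 × 40.00 = 0.2755 g
% NaOH = 0.2755 / 0.6678 × 100 = 41.25 %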